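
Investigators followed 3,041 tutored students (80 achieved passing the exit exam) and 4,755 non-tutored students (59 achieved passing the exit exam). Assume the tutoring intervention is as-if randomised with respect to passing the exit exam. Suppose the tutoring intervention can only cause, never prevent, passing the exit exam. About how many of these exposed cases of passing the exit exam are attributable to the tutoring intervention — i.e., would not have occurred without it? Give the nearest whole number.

p₁ = P(outcome | exposed) = 80/3041 = 0.026307
p₀ = P(outcome | unexposed) = 59/4755 = 0.012408
PN = (p₁ − p₀)/p₁ = (0.026307 − 0.012408) / 0.026307 ≈ 0.52834.
Attributable cases ≈ PN × (exposed cases) = 0.52834 × 80 ≈ 42.27.

about 42 cases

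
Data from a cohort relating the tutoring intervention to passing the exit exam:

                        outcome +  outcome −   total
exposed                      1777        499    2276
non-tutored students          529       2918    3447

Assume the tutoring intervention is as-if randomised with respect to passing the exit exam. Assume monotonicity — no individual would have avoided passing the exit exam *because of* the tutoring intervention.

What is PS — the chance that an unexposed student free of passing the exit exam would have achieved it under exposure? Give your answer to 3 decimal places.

PS ≈ 0.741

p₁ = P(outcome | exposed) = 1777/2276 = 0.78076
p₀ = P(outcome | unexposed) = 529/3447 = 0.15347
Under exogeneity and monotonicity, PS = (p₁ − p₀)/(1 − p₀).
PS = (0.78076 − 0.15347) / 0.84653 ≈ 0.7410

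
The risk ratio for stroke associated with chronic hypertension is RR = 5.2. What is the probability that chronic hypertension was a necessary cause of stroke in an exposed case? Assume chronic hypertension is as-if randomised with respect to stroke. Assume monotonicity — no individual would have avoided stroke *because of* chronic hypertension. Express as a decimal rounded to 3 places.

Under exogeneity and monotonicity, PN = (RR − 1) / RR = 1 − 1/RR.
PN = (5.2 − 1) / 5.2 = 4.2 / 5.2 ≈ 0.8077

PN ≈ 0.808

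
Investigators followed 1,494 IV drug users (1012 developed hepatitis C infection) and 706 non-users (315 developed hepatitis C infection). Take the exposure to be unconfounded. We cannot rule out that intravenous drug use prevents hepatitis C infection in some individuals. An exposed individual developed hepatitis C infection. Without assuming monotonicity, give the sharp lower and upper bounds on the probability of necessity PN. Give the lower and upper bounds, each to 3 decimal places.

0.341 ≤ PN ≤ 0.818

p₁ = P(outcome | exposed) = 1012/1494 = 0.67738
p₀ = P(outcome | unexposed) = 315/706 = 0.44618
Under exogeneity alone the bounds on PN are max{0,(p₁−p₀)/p₁} ≤ PN ≤ min{1,(1−p₀)/p₁}.
  lower = (p₁ − p₀)/p₁ = 0.2312 / 0.67738 ≈ 0.3413
  upper = min{1, (1 − p₀)/p₁} = 0.55382 / 0.67738 ≈ 0.8176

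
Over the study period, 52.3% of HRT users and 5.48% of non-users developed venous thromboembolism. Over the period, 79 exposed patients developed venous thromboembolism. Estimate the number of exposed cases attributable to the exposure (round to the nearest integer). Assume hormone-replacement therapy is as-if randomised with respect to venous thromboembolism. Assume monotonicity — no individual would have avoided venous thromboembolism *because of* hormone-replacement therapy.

p₁ = 0.523, p₀ = 0.0548.
PN = (p₁ − p₀)/p₁ = (0.523 − 0.0548) / 0.523 ≈ 0.89522.
Attributable cases ≈ PN × (exposed cases) = 0.89522 × 79 ≈ 70.72.

about 71 cases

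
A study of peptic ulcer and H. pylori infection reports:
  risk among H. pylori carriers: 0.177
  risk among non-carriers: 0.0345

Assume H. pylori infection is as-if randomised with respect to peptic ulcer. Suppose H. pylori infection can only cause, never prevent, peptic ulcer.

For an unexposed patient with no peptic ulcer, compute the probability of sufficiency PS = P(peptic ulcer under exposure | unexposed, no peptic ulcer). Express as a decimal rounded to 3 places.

Let p₁ = 0.177, p₀ = 0.0345.
Under exogeneity and monotonicity, PS = (p₁ − p₀) / (1 − p₀).
PS = (0.177 − 0.0345) / (1 − 0.0345) = 0.1425 / 0.9655 ≈ 0.1476

PS ≈ 0.148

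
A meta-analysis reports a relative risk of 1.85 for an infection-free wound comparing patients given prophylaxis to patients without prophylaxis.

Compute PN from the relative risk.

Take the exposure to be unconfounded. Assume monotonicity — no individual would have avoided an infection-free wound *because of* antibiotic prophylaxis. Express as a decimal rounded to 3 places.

PN ≈ 0.459

Under exogeneity and monotonicity, PN = (RR − 1) / RR = 1 − 1/RR.
PN = (1.85 − 1) / 1.85 = 0.85 / 1.85 ≈ 0.4595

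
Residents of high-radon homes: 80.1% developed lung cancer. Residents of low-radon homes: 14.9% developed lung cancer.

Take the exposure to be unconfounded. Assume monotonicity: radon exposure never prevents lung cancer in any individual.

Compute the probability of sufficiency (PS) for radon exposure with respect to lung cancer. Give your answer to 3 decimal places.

PS ≈ 0.766

p₁ = 0.801, p₀ = 0.149.
Under exogeneity and monotonicity, PS = (p₁ − p₀) / (1 − p₀).
PS = (0.801 − 0.149) / (1 − 0.149) = 0.652 / 0.851 ≈ 0.7662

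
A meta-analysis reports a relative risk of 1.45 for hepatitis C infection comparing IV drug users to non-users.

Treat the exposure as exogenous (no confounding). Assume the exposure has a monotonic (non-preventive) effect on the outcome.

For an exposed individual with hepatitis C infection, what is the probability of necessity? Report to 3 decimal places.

PN ≈ 0.310

Under exogeneity and monotonicity, PN = (RR − 1) / RR = 1 − 1/RR.
PN = (1.45 − 1) / 1.45 = 0.45 / 1.45 ≈ 0.3103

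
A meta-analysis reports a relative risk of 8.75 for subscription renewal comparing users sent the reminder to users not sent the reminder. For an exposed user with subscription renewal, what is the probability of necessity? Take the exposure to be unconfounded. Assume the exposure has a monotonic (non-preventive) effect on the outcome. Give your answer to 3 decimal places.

PN ≈ 0.886

Under exogeneity and monotonicity, PN = (RR − 1) / RR = 1 − 1/RR.
PN = (8.75 − 1) / 8.75 = 7.75 / 8.75 ≈ 0.8857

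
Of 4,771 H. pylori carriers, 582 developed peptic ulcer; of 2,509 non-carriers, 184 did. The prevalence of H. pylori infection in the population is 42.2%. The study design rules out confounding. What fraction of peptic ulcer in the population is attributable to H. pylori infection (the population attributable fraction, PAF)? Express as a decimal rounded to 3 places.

p₁ = P(outcome | exposed) = 582/4771 = 0.12199
p₀ = P(outcome | unexposed) = 184/2509 = 0.073336
Overall risk P(Y=1) = π·p₁ + (1−π)·p₀ = 0.422×0.12199 + 0.578×0.073336 = 0.093867.
Under exogeneity, PAF = [P(Y=1) − p₀] / P(Y=1).
PAF = (0.093867 − 0.073336) / 0.093867 ≈ 0.2187

PAF ≈ 0.219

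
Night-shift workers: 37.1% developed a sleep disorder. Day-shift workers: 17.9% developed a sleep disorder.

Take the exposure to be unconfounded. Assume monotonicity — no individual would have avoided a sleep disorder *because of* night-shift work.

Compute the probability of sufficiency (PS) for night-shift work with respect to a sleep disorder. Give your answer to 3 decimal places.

PS ≈ 0.234

p₁ = 0.371, p₀ = 0.179.
Under exogeneity and monotonicity, PS = (p₁ − p₀) / (1 − p₀).
PS = (0.371 − 0.179) / (1 − 0.179) = 0.192 / 0.821 ≈ 0.2339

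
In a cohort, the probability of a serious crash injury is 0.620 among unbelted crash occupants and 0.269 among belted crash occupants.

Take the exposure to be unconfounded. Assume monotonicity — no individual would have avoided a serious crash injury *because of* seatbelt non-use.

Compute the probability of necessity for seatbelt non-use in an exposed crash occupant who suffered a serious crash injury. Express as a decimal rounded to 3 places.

Let p₁ = 0.62, p₀ = 0.269.
Under exogeneity and monotonicity, PN = (p₁ − p₀) / p₁.
PN = (0.62 − 0.269) / 0.62 = 0.351 / 0.62 ≈ 0.5661

PN ≈ 0.566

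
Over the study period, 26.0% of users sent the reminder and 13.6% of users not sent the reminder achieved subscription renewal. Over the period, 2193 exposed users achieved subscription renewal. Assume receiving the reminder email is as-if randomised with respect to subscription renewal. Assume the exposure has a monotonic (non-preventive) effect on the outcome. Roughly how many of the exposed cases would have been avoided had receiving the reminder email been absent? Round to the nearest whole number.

p₁ = 0.26, p₀ = 0.136.
PN = (p₁ − p₀)/p₁ = (0.26 − 0.136) / 0.26 ≈ 0.47692.
Attributable cases ≈ PN × (exposed cases) = 0.47692 × 2193 ≈ 1045.89.

about 1046 cases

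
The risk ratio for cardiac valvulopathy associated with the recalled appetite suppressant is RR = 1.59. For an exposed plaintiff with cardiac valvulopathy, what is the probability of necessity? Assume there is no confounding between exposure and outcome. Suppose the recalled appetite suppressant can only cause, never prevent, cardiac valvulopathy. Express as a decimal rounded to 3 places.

Under exogeneity and monotonicity, PN = (RR − 1) / RR = 1 − 1/RR.
PN = (1.59 − 1) / 1.59 = 0.59 / 1.59 ≈ 0.3711

PN ≈ 0.371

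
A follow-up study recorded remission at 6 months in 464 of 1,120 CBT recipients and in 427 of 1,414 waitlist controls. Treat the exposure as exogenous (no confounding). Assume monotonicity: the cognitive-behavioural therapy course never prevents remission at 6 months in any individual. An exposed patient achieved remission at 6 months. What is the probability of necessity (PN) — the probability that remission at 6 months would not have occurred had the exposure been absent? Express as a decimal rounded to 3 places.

p₁ = P(outcome | exposed) = 464/1120 = 0.41429
p₀ = P(outcome | unexposed) = 427/1414 = 0.30198
Under exogeneity and monotonicity, PN = (p₁ − p₀) / p₁.
PN = (0.41429 − 0.30198) / 0.41429 = 0.11231 / 0.41429 ≈ 0.2711

PN ≈ 0.271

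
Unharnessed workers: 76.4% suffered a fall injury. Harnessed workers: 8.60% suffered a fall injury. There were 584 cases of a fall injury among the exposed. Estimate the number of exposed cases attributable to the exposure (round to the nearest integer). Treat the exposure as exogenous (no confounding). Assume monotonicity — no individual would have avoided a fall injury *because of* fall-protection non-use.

p₁ = 0.764, p₀ = 0.086.
PN = (p₁ − p₀)/p₁ = (0.764 − 0.086) / 0.764 ≈ 0.88743.
Attributable cases ≈ PN × (exposed cases) = 0.88743 × 584 ≈ 518.26.

about 518 cases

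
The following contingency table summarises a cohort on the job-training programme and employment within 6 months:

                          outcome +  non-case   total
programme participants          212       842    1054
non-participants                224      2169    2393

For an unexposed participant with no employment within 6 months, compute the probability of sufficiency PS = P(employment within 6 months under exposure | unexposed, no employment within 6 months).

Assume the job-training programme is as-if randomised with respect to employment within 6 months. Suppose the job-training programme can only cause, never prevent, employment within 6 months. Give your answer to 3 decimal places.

PS ≈ 0.119

p₁ = P(outcome | exposed) = 212/1054 = 0.20114
p₀ = P(outcome | unexposed) = 224/2393 = 0.093606
Under exogeneity and monotonicity, PS = (p₁ − p₀)/(1 − p₀).
PS = (0.20114 − 0.093606) / 0.90639 ≈ 0.1186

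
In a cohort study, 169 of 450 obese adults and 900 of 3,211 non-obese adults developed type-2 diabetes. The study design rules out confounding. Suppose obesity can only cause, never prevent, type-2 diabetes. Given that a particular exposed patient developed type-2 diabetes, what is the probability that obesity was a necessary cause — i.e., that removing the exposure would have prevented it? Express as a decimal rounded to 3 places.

PN ≈ 0.254

p₁ = P(outcome | exposed) = 169/450 = 0.37556
p₀ = P(outcome | unexposed) = 900/3211 = 0.28029
Under exogeneity and monotonicity, PN = (p₁ − p₀) / p₁.
PN = (0.37556 − 0.28029) / 0.37556 = 0.095269 / 0.37556 ≈ 0.2537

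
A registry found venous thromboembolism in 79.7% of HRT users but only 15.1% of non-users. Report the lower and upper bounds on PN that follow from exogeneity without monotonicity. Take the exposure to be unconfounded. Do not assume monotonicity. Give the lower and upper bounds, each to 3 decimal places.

0.811 ≤ PN ≤ 1.000

p₁ = 0.797, p₀ = 0.151.
Under exogeneity alone the bounds on PN are max{0,(p₁−p₀)/p₁} ≤ PN ≤ min{1,(1−p₀)/p₁}.
  lower = (p₁ − p₀)/p₁ = 0.646 / 0.797 ≈ 0.8105
  upper = min{1, (1 − p₀)/p₁} = 0.849 / 0.797 ≈ 1.0652 → capped at 1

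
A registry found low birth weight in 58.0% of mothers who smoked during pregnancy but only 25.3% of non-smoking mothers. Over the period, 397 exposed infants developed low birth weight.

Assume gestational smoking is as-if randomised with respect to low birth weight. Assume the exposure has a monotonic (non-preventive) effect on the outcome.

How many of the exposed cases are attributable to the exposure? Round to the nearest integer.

about 224 cases

p₁ = 0.58, p₀ = 0.253.
PN = (p₁ − p₀)/p₁ = (0.58 − 0.253) / 0.58 ≈ 0.56379.
Attributable cases ≈ PN × (exposed cases) = 0.56379 × 397 ≈ 223.83.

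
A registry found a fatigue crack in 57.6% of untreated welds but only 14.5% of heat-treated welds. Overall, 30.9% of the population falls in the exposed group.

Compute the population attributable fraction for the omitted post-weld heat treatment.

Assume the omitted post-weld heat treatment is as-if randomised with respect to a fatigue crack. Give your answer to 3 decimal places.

PAF ≈ 0.479

p₁ = 0.576, p₀ = 0.145.
Overall risk P(Y=1) = π·p₁ + (1−π)·p₀ = 0.309×0.576 + 0.691×0.145 = 0.27818.
Under exogeneity, PAF = [P(Y=1) − p₀] / P(Y=1).
PAF = (0.27818 − 0.145) / 0.27818 ≈ 0.4788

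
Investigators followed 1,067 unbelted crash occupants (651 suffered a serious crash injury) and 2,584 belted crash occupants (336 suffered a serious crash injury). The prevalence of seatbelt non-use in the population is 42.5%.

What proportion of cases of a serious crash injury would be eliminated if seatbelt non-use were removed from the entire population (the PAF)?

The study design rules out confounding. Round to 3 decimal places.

p₁ = P(outcome | exposed) = 651/1067 = 0.61012
p₀ = P(outcome | unexposed) = 336/2584 = 0.13003
Overall risk P(Y=1) = π·p₁ + (1−π)·p₀ = 0.425×0.61012 + 0.575×0.13003 = 0.33407.
Under exogeneity, PAF = [P(Y=1) − p₀] / P(Y=1).
PAF = (0.33407 − 0.13003) / 0.33407 ≈ 0.6108

PAF ≈ 0.611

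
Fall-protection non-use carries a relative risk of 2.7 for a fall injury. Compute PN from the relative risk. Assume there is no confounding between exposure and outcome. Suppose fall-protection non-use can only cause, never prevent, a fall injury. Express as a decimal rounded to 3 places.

Under exogeneity and monotonicity, PN = (RR − 1) / RR = 1 − 1/RR.
PN = (2.7 − 1) / 2.7 = 1.7 / 2.7 ≈ 0.6296

PN ≈ 0.630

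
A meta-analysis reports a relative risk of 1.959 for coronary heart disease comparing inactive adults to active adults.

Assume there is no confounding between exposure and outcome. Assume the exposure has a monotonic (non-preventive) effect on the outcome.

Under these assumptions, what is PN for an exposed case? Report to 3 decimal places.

PN ≈ 0.490

Under exogeneity and monotonicity, PN = (RR − 1) / RR = 1 − 1/RR.
PN = (1.959 − 1) / 1.959 = 0.959 / 1.959 ≈ 0.4895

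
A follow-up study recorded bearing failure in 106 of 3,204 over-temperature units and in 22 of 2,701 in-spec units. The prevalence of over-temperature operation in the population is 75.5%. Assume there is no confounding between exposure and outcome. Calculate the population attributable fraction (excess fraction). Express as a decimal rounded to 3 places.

p₁ = P(outcome | exposed) = 106/3204 = 0.033084
p₀ = P(outcome | unexposed) = 22/2701 = 0.0081451
Overall risk P(Y=1) = π·p₁ + (1−π)·p₀ = 0.755×0.033084 + 0.245×0.0081451 = 0.026974.
Under exogeneity, PAF = [P(Y=1) − p₀] / P(Y=1).
PAF = (0.026974 − 0.0081451) / 0.026974 ≈ 0.6980

PAF ≈ 0.698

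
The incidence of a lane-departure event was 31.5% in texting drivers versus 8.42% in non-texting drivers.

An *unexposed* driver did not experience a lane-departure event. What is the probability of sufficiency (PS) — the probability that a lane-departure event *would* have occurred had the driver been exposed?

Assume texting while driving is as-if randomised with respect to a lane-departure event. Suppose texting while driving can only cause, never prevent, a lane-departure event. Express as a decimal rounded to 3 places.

PS ≈ 0.252

p₁ = 0.315, p₀ = 0.0842.
Under exogeneity and monotonicity, PS = (p₁ − p₀) / (1 − p₀).
PS = (0.315 − 0.0842) / (1 − 0.0842) = 0.2308 / 0.9158 ≈ 0.2520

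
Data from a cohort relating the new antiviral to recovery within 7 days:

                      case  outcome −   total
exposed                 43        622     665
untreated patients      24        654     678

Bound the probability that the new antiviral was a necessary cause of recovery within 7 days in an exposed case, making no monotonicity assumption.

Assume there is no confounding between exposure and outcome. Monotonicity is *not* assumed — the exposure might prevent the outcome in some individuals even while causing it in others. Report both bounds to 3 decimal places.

0.453 ≤ PN ≤ 1.000

p₁ = P(outcome | exposed) = 43/665 = 0.064662
p₀ = P(outcome | unexposed) = 24/678 = 0.035398
Under exogeneity alone the bounds on PN are max{0,(p₁−p₀)/p₁} ≤ PN ≤ min{1,(1−p₀)/p₁}.
  lower = (p₁ − p₀)/p₁ = 0.029263 / 0.064662 ≈ 0.4526
  upper = min{1, (1 − p₀)/p₁} = 0.9646 / 0.064662 ≈ 14.9177 → capped at 1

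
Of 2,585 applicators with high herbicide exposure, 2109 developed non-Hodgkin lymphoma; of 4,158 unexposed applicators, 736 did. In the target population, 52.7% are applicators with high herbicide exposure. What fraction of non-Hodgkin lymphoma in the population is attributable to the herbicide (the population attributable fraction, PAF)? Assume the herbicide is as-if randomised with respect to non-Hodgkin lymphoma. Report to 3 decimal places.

PAF ≈ 0.655

p₁ = P(outcome | exposed) = 2109/2585 = 0.81586
p₀ = P(outcome | unexposed) = 736/4158 = 0.17701
Overall risk P(Y=1) = π·p₁ + (1−π)·p₀ = 0.527×0.81586 + 0.473×0.17701 = 0.51368.
Under exogeneity, PAF = [P(Y=1) − p₀] / P(Y=1).
PAF = (0.51368 − 0.17701) / 0.51368 ≈ 0.6554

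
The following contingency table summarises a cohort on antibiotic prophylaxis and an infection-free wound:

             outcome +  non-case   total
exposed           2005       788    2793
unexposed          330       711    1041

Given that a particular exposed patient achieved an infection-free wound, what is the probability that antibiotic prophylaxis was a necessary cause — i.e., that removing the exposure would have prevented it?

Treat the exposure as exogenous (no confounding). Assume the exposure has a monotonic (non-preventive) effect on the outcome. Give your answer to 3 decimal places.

PN ≈ 0.558

p₁ = P(outcome | exposed) = 2005/2793 = 0.71787
p₀ = P(outcome | unexposed) = 330/1041 = 0.317
Under exogeneity and monotonicity, PN = (p₁ − p₀)/p₁.
PN = (0.71787 − 0.317) / 0.71787 ≈ 0.5584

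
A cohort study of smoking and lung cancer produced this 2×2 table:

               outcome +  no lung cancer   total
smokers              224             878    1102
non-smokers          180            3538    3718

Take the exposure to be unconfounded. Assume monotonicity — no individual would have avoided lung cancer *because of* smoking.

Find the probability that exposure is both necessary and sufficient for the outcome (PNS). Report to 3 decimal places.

PNS ≈ 0.155

p₁ = P(outcome | exposed) = 224/1102 = 0.20327
p₀ = P(outcome | unexposed) = 180/3718 = 0.048413
Under exogeneity and monotonicity, PNS = p₁ − p₀.
PNS = 0.20327 − 0.048413 = 0.15485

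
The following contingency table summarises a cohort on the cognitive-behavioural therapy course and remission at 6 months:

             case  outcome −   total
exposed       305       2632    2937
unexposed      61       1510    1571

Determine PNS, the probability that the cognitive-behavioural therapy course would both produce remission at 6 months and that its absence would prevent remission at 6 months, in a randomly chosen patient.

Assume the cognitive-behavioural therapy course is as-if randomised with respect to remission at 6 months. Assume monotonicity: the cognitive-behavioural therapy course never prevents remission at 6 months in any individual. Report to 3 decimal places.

PNS ≈ 0.065

p₁ = P(outcome | exposed) = 305/2937 = 0.10385
p₀ = P(outcome | unexposed) = 61/1571 = 0.038829
Under exogeneity and monotonicity, PNS = p₁ − p₀.
PNS = 0.10385 − 0.038829 = 0.065019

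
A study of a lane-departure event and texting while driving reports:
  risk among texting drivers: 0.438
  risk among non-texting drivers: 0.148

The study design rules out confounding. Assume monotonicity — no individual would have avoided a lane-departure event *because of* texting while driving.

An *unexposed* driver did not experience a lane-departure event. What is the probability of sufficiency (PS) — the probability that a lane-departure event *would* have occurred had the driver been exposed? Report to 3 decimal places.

Let p₁ = 0.438, p₀ = 0.148.
Under exogeneity and monotonicity, PS = (p₁ − p₀) / (1 − p₀).
PS = (0.438 − 0.148) / (1 − 0.148) = 0.29 / 0.852 ≈ 0.3404

PS ≈ 0.340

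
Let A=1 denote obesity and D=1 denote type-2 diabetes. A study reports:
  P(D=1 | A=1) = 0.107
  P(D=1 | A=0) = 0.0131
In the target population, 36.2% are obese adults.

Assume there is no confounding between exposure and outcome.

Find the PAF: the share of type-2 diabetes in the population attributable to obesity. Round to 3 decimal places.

Let p₁ = 0.107, p₀ = 0.0131.
Overall risk P(Y=1) = π·p₁ + (1−π)·p₀ = 0.362×0.107 + 0.638×0.0131 = 0.047092.
Under exogeneity, PAF = [P(Y=1) − p₀] / P(Y=1).
PAF = (0.047092 − 0.0131) / 0.047092 ≈ 0.7218

PAF ≈ 0.722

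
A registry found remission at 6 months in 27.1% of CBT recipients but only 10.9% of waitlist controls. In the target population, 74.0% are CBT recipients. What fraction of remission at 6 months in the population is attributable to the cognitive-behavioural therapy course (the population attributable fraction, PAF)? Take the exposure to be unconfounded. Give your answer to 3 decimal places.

p₁ = 0.271, p₀ = 0.109.
Overall risk P(Y=1) = π·p₁ + (1−π)·p₀ = 0.74×0.271 + 0.26×0.109 = 0.22888.
Under exogeneity, PAF = [P(Y=1) − p₀] / P(Y=1).
PAF = (0.22888 − 0.109) / 0.22888 ≈ 0.5238

PAF ≈ 0.524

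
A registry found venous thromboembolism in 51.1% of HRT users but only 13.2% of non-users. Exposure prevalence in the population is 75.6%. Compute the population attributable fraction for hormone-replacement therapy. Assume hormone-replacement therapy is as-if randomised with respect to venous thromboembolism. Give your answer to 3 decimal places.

PAF ≈ 0.685

p₁ = 0.511, p₀ = 0.132.
Overall risk P(Y=1) = π·p₁ + (1−π)·p₀ = 0.756×0.511 + 0.244×0.132 = 0.41852.
Under exogeneity, PAF = [P(Y=1) − p₀] / P(Y=1).
PAF = (0.41852 − 0.132) / 0.41852 ≈ 0.6846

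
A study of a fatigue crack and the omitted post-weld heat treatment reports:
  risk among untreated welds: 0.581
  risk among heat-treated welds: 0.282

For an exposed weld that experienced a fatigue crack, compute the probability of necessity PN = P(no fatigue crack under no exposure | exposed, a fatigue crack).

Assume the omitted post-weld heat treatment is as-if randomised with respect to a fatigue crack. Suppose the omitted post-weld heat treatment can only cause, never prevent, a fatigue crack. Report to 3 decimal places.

PN ≈ 0.515

Let p₁ = 0.581, p₀ = 0.282.
Under exogeneity and monotonicity, PN = (p₁ − p₀) / p₁.
PN = (0.581 − 0.282) / 0.581 = 0.299 / 0.581 ≈ 0.5146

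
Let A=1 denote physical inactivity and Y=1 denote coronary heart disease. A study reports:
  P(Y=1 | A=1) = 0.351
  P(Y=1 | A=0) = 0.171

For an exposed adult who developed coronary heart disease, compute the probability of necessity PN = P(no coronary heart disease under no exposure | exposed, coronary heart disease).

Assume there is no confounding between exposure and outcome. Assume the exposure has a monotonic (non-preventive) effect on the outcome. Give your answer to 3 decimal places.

Let p₁ = 0.351, p₀ = 0.171.
Under exogeneity and monotonicity, PN = (p₁ − p₀) / p₁.
PN = (0.351 − 0.171) / 0.351 = 0.18 / 0.351 ≈ 0.5128

PN ≈ 0.513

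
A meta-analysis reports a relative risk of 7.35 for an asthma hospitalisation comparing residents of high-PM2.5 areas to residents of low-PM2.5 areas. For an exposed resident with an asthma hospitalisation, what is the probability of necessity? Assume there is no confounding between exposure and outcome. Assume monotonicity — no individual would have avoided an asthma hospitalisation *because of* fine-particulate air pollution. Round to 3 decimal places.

Under exogeneity and monotonicity, PN = (RR − 1) / RR = 1 − 1/RR.
PN = (7.35 − 1) / 7.35 = 6.35 / 7.35 ≈ 0.8639

PN ≈ 0.864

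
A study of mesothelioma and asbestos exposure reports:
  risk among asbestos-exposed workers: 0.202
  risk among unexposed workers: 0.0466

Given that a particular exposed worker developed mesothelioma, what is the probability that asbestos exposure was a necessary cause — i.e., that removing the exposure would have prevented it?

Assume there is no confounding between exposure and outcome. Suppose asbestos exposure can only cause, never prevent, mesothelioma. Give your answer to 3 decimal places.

Let p₁ = 0.202, p₀ = 0.0466.
Under exogeneity and monotonicity, PN = (p₁ − p₀) / p₁.
PN = (0.202 − 0.0466) / 0.202 = 0.1554 / 0.202 ≈ 0.7693

PN ≈ 0.769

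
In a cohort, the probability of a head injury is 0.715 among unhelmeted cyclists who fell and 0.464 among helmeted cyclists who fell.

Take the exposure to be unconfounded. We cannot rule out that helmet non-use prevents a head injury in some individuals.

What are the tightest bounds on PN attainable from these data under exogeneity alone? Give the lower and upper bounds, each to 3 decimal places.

Let p₁ = 0.715, p₀ = 0.464.
Under exogeneity alone the bounds on PN are max{0,(p₁−p₀)/p₁} ≤ PN ≤ min{1,(1−p₀)/p₁}.
  lower = (p₁ − p₀)/p₁ = 0.251 / 0.715 ≈ 0.3510
  upper = min{1, (1 − p₀)/p₁} = 0.536 / 0.715 ≈ 0.7497

0.351 ≤ PN ≤ 0.750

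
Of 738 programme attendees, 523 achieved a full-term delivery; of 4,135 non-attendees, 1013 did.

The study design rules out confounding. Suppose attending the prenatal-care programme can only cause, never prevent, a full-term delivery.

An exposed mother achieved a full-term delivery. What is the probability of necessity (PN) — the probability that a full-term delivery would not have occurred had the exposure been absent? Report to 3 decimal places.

p₁ = P(outcome | exposed) = 523/738 = 0.70867
p₀ = P(outcome | unexposed) = 1013/4135 = 0.24498
Under exogeneity and monotonicity, PN = (p₁ − p₀) / p₁.
PN = (0.70867 − 0.24498) / 0.70867 = 0.46369 / 0.70867 ≈ 0.6543

PN ≈ 0.654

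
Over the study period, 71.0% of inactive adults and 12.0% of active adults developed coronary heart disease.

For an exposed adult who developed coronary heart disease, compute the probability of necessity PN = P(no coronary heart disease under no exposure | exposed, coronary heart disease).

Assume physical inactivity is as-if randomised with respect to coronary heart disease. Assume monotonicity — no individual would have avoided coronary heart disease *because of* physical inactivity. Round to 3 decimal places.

p₁ = 0.71, p₀ = 0.12.
Under exogeneity and monotonicity, PN = (p₁ − p₀) / p₁.
PN = (0.71 − 0.12) / 0.71 = 0.59 / 0.71 ≈ 0.8310

PN ≈ 0.831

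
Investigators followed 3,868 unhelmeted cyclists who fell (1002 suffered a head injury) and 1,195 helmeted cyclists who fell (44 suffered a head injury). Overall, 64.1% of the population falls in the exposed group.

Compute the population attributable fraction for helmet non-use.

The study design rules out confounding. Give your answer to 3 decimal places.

p₁ = P(outcome | exposed) = 1002/3868 = 0.25905
p₀ = P(outcome | unexposed) = 44/1195 = 0.03682
Overall risk P(Y=1) = π·p₁ + (1−π)·p₀ = 0.641×0.25905 + 0.359×0.03682 = 0.17927.
Under exogeneity, PAF = [P(Y=1) − p₀] / P(Y=1).
PAF = (0.17927 − 0.03682) / 0.17927 ≈ 0.7946

PAF ≈ 0.795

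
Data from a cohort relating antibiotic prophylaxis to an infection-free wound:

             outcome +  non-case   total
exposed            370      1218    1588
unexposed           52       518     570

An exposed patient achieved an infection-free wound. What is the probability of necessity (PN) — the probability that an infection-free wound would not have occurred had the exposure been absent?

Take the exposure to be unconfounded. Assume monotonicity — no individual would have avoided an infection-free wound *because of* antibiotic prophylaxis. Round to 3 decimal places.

PN ≈ 0.608

p₁ = P(outcome | exposed) = 370/1588 = 0.233
p₀ = P(outcome | unexposed) = 52/570 = 0.091228
Under exogeneity and monotonicity, PN = (p₁ − p₀) / p₁.
PN = (0.233 − 0.091228) / 0.233 = 0.14177 / 0.233 ≈ 0.6085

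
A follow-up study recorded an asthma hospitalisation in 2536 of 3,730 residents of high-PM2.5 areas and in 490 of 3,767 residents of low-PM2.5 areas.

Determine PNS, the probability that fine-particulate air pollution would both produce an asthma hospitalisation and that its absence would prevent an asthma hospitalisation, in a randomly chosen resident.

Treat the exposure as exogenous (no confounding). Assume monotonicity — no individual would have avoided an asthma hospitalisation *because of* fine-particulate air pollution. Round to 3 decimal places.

PNS ≈ 0.550

p₁ = P(outcome | exposed) = 2536/3730 = 0.67989
p₀ = P(outcome | unexposed) = 490/3767 = 0.13008
Under exogeneity and monotonicity, PNS = p₁ − p₀.
PNS = 0.67989 − 0.13008 = 0.54982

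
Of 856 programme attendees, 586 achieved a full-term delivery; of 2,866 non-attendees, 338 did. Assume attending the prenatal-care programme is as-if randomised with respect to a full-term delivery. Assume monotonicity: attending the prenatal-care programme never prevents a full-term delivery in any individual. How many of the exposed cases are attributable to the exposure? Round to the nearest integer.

about 485 cases

p₁ = P(outcome | exposed) = 586/856 = 0.68458
p₀ = P(outcome | unexposed) = 338/2866 = 0.11793
PN = (p₁ − p₀)/p₁ = (0.68458 − 0.11793) / 0.68458 ≈ 0.82773.
Attributable cases ≈ PN × (exposed cases) = 0.82773 × 586 ≈ 485.05.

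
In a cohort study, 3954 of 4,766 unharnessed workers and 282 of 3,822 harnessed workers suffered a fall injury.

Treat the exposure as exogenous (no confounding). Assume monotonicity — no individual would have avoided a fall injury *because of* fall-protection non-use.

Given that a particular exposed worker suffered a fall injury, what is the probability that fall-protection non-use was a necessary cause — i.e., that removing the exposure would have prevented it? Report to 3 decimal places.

p₁ = P(outcome | exposed) = 3954/4766 = 0.82963
p₀ = P(outcome | unexposed) = 282/3822 = 0.073783
Under exogeneity and monotonicity, PN = (p₁ − p₀) / p₁.
PN = (0.82963 − 0.073783) / 0.82963 = 0.75584 / 0.82963 ≈ 0.9111

PN ≈ 0.911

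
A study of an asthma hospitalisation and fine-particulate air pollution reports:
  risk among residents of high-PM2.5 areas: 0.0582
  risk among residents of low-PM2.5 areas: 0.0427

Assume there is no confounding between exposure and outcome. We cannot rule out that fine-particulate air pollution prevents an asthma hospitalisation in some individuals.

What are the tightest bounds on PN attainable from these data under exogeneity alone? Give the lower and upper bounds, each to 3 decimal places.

Let p₁ = 0.0582, p₀ = 0.0427.
Under exogeneity alone the bounds on PN are max{0,(p₁−p₀)/p₁} ≤ PN ≤ min{1,(1−p₀)/p₁}.
  lower = (p₁ − p₀)/p₁ = 0.0155 / 0.0582 ≈ 0.2663
  upper = min{1, (1 − p₀)/p₁} = 0.9573 / 0.0582 ≈ 16.4485 → capped at 1

0.266 ≤ PN ≤ 1.000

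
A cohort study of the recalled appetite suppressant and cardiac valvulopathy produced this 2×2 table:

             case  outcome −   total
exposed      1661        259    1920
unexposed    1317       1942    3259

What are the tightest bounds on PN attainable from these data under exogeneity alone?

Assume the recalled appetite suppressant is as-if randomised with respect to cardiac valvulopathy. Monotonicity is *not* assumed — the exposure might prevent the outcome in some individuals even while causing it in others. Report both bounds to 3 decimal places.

p₁ = P(outcome | exposed) = 1661/1920 = 0.8651
p₀ = P(outcome | unexposed) = 1317/3259 = 0.40411
Under exogeneity alone the bounds on PN are max{0,(p₁−p₀)/p₁} ≤ PN ≤ min{1,(1−p₀)/p₁}.
  lower = (p₁ − p₀)/p₁ = 0.46099 / 0.8651 ≈ 0.5329
  upper = min{1, (1 − p₀)/p₁} = 0.59589 / 0.8651 ≈ 0.6888

0.533 ≤ PN ≤ 0.689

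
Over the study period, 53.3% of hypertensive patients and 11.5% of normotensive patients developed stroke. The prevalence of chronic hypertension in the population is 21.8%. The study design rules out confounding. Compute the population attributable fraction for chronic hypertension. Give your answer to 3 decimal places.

p₁ = 0.533, p₀ = 0.115.
Overall risk P(Y=1) = π·p₁ + (1−π)·p₀ = 0.218×0.533 + 0.782×0.115 = 0.20612.
Under exogeneity, PAF = [P(Y=1) − p₀] / P(Y=1).
PAF = (0.20612 − 0.115) / 0.20612 ≈ 0.4421

PAF ≈ 0.442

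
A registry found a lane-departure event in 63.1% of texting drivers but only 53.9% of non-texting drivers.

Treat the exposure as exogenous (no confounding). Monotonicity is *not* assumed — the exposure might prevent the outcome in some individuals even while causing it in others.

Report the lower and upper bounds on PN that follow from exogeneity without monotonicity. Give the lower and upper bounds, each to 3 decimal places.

p₁ = 0.631, p₀ = 0.539.
Under exogeneity alone the bounds on PN are max{0,(p₁−p₀)/p₁} ≤ PN ≤ min{1,(1−p₀)/p₁}.
  lower = (p₁ − p₀)/p₁ = 0.092 / 0.631 ≈ 0.1458
  upper = min{1, (1 − p₀)/p₁} = 0.461 / 0.631 ≈ 0.7306

0.146 ≤ PN ≤ 0.731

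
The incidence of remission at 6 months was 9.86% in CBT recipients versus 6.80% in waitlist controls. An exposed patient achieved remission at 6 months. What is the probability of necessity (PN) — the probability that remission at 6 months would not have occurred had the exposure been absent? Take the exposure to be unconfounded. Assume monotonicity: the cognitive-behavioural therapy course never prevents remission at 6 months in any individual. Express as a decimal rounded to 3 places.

p₁ = 0.0986, p₀ = 0.068.
Under exogeneity and monotonicity, PN = (p₁ − p₀) / p₁.
PN = (0.0986 − 0.068) / 0.0986 = 0.0306 / 0.0986 ≈ 0.3103

PN ≈ 0.310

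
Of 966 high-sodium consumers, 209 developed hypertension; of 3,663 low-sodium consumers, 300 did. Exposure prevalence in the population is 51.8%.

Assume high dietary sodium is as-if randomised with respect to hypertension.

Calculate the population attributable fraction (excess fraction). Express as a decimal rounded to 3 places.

PAF ≈ 0.460

p₁ = P(outcome | exposed) = 209/966 = 0.21636
p₀ = P(outcome | unexposed) = 300/3663 = 0.0819
Overall risk P(Y=1) = π·p₁ + (1−π)·p₀ = 0.518×0.21636 + 0.482×0.0819 = 0.15155.
Under exogeneity, PAF = [P(Y=1) − p₀] / P(Y=1).
PAF = (0.15155 − 0.0819) / 0.15155 ≈ 0.4596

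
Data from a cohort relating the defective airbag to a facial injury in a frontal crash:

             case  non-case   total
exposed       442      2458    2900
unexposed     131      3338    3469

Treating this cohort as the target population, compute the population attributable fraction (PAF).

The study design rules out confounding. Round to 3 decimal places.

PAF ≈ 0.580

p₁ = P(outcome | exposed) = 442/2900 = 0.15241
p₀ = P(outcome | unexposed) = 131/3469 = 0.037763
Exposure prevalence π = 2900/6369 = 0.45533; overall risk P(Y=1) = 0.089967.
Under exogeneity, PAF = [P(Y=1) − p₀]/P(Y=1).
PAF = (0.089967 − 0.037763) / 0.089967 ≈ 0.5803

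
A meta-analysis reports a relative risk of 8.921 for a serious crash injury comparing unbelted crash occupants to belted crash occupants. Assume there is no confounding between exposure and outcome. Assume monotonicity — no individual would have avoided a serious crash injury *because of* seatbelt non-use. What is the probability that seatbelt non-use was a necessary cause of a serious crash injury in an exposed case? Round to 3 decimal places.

PN ≈ 0.888

Under exogeneity and monotonicity, PN = (RR − 1) / RR = 1 − 1/RR.
PN = (8.921 − 1) / 8.921 = 7.921 / 8.921 ≈ 0.8879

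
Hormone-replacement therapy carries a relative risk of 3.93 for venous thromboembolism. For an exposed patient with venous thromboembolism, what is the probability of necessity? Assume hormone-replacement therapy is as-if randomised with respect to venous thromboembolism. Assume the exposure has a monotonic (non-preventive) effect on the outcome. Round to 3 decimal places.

Under exogeneity and monotonicity, PN = (RR − 1) / RR = 1 − 1/RR.
PN = (3.93 − 1) / 3.93 = 2.93 / 3.93 ≈ 0.7455

PN ≈ 0.746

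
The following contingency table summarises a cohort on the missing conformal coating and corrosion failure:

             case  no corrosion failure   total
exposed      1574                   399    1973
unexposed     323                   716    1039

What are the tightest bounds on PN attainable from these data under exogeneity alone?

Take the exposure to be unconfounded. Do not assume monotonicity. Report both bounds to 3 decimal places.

p₁ = P(outcome | exposed) = 1574/1973 = 0.79777
p₀ = P(outcome | unexposed) = 323/1039 = 0.31088
Under exogeneity alone the bounds on PN are max{0,(p₁−p₀)/p₁} ≤ PN ≤ min{1,(1−p₀)/p₁}.
  lower = (p₁ − p₀)/p₁ = 0.48689 / 0.79777 ≈ 0.6103
  upper = min{1, (1 − p₀)/p₁} = 0.68912 / 0.79777 ≈ 0.8638

0.610 ≤ PN ≤ 0.864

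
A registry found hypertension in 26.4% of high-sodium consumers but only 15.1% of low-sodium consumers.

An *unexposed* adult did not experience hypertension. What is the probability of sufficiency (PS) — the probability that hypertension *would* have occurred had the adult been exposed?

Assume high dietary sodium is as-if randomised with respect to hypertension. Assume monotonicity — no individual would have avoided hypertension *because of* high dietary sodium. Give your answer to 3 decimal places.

PS ≈ 0.133

p₁ = 0.264, p₀ = 0.151.
Under exogeneity and monotonicity, PS = (p₁ − p₀) / (1 − p₀).
PS = (0.264 − 0.151) / (1 − 0.151) = 0.113 / 0.849 ≈ 0.1331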